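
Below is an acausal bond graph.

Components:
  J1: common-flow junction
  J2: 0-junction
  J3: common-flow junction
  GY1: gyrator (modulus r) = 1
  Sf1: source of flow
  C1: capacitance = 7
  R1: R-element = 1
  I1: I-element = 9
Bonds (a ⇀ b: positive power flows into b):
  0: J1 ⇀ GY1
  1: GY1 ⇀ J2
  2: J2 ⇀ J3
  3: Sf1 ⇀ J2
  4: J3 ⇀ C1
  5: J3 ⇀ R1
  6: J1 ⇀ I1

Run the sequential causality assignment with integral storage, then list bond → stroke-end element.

#0 stroke at J1
#1 stroke at J2
#2 stroke at J3
#3 stroke at Sf1
#4 stroke at J3
#5 stroke at R1
#6 stroke at I1

β3 stroke→Sf1  (Sf1 (Sf) sets flow on bond)
β4 stroke→J3  (prefer integral on C1)
β6 stroke→I1  (prefer integral on I1)
β0 stroke→J1  (1-jn J1 has f-setter on 6)
β1 stroke→J2  (through GY1, causality inverts; strokes same side of GY1)
β2 stroke→J3  (J2: bond 1 brought effort, rest push out)
β5 stroke→R1  (closing 1-jn rule on J3)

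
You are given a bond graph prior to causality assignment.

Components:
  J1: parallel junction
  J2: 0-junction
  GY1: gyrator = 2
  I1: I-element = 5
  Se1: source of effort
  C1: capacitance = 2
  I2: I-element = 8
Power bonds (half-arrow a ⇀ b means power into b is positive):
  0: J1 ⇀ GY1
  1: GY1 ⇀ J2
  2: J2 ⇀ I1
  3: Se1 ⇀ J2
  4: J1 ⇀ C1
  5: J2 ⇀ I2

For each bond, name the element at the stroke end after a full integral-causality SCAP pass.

b3 |J2  (source Se1 imposes e)
b1 |GY1  (common-e at J2 fixed by 3)
b2 |I1  (J2: bond 3 brought effort, rest push out)
b5 |I2  (0-jn J2 has e-setter on 3)
b0 |GY1  (GY GY1: same side as bond 1)
b4 |J1  (J1 needs exactly one e-in)

b0 stroke→GY1
b1 stroke→GY1
b2 stroke→I1
b3 stroke→J2
b4 stroke→J1
b5 stroke→I2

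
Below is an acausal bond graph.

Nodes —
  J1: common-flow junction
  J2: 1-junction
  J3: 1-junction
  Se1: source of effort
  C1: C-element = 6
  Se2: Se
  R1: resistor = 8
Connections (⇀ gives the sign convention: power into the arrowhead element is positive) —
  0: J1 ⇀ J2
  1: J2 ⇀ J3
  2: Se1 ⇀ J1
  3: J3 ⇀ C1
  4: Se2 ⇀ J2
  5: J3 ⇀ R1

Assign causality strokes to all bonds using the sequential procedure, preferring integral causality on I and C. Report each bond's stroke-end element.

b2 |J1  (source Se1 imposes e)
b4 |J2  (Se2: effort source, stroke at far end)
b0 |J2  (closing 1-jn rule on J1)
b1 |J3  (closing 1-jn rule on J2)
b3 |J3  (C1 integral (e out))
b5 |R1  (J3 needs exactly one f-in)

#0 stroke→J2
#1 stroke→J3
#2 stroke→J1
#3 stroke→J3
#4 stroke→J2
#5 stroke→R1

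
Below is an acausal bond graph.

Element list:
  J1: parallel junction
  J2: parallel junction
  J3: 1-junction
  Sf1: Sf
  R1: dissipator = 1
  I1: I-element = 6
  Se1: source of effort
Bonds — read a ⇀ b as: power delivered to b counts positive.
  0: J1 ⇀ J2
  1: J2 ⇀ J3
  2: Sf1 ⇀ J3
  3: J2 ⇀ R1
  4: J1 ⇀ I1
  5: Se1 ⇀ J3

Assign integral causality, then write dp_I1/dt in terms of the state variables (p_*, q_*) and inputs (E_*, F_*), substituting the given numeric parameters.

β2 stroke→Sf1  (Sf1 fixes flow; stroke at Sf1)
β5 stroke→J3  (source Se1 imposes e)
β1 stroke→J3  (J3 flow already set via bond 2)
β4 stroke→I1  (I1: I, integral causality)
β0 stroke→J1  (closing 0-jn rule on J1)
β3 stroke→J2  (J2: last free bond brings effort in)

dp_I1/dt = -F_Sf1 - p_I1/6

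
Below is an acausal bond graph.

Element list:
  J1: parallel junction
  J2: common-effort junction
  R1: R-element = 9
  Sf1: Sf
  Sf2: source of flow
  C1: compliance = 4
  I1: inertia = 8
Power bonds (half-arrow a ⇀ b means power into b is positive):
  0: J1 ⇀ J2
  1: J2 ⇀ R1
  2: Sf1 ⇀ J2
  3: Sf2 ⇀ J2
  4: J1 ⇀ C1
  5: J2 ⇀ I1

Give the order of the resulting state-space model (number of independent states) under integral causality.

#2 |Sf1  (Sf1 fixes flow; stroke at Sf1)
#3 |Sf2  (Sf2 (Sf) sets flow on bond)
#4 |J1  (prefer integral on C1)
#0 |J2  (J1: bond 4 brought effort, rest push out)
#1 |R1  (J2: bond 0 brought effort, rest push out)
#5 |I1  (common-e at J2 fixed by 0)

2  (C1, I1 all integral)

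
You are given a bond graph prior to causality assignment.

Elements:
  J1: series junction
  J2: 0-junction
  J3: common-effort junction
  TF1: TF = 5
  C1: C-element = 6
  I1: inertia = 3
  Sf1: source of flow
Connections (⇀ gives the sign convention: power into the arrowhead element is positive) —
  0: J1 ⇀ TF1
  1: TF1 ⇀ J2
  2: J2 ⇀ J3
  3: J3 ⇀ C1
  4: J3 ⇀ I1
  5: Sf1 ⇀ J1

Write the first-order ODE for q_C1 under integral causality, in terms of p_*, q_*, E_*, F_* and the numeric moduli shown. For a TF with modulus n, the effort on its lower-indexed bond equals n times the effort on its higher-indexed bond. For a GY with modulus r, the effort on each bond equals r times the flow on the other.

bond 5 stroke at Sf1  (source Sf1 imposes f)
bond 0 stroke at J1  (common-f at J1 fixed by 5)
bond 1 stroke at TF1  (through TF1, causality passes straight; one stroke at TF1)
bond 2 stroke at J2  (J2 needs exactly one e-in)
bond 3 stroke at J3  (C1 outputs effort q/C1)
bond 4 stroke at I1  (J3: bond 3 brought effort, rest push out)

dq_C1/dt = 5*F_Sf1 - p_I1/3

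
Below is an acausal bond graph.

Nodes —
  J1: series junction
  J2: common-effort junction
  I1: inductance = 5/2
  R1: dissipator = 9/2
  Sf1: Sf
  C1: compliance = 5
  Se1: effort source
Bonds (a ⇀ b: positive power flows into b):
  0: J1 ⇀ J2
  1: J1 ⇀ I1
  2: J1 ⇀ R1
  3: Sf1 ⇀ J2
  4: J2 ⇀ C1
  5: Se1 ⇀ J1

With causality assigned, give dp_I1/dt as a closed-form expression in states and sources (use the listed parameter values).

b3 →Sf1  (Sf1: flow source, stroke at near end)
b5 →J1  (Se1: effort source, stroke at far end)
b1 →I1  (prefer integral on I1)
b0 →J1  (J1 flow already set via bond 1)
b2 →J1  (1-jn J1 has f-setter on 1)
b4 →J2  (only one effort-in slot at J2)

dp_I1/dt = E_Se1 - 9*p_I1/5 - q_C1/5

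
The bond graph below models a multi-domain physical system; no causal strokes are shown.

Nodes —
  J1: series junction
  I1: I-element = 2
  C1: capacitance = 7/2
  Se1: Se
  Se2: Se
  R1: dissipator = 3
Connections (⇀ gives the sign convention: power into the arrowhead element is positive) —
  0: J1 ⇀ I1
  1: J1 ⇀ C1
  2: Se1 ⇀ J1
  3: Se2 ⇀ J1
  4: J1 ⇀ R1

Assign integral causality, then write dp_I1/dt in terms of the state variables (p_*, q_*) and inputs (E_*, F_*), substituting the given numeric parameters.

β2 →J1  (Se1 (Se) sets effort on bond)
β3 →J1  (Se2: effort source, stroke at far end)
β0 →I1  (I1 integral (f out))
β1 →J1  (1-jn J1 has f-setter on 0)
β4 →J1  (common-f at J1 fixed by 0)

dp_I1/dt = E_Se1 + E_Se2 - 3*p_I1/2 - 2*q_C1/7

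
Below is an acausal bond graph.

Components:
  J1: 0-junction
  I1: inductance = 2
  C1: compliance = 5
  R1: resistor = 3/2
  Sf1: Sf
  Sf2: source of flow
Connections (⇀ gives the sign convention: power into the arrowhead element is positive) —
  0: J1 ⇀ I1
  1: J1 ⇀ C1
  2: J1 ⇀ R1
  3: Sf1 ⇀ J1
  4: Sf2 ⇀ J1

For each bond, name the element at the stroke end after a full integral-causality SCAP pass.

#3 stroke at Sf1  (source Sf1 imposes f)
#4 stroke at Sf2  (Sf2 (Sf) sets flow on bond)
#0 stroke at I1  (prefer integral on I1)
#1 stroke at J1  (prefer integral on C1)
#2 stroke at R1  (common-e at J1 fixed by 1)

β0 |I1
β1 |J1
β2 |R1
β3 |Sf1
β4 |Sf2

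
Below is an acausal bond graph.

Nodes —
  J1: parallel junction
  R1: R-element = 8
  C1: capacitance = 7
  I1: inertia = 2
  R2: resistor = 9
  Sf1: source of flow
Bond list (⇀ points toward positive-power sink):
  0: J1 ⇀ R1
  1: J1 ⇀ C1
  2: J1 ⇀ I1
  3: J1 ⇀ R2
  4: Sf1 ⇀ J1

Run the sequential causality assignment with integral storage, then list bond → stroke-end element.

β0 stroke→R1
β1 stroke→J1
β2 stroke→I1
β3 stroke→R2
β4 stroke→Sf1

bond 4 stroke→Sf1  (Sf1: flow source, stroke at near end)
bond 1 stroke→J1  (C1: C, integral causality)
bond 0 stroke→R1  (0-jn J1 has e-setter on 1)
bond 2 stroke→I1  (J1 effort already set via bond 1)
bond 3 stroke→R2  (common-e at J1 fixed by 1)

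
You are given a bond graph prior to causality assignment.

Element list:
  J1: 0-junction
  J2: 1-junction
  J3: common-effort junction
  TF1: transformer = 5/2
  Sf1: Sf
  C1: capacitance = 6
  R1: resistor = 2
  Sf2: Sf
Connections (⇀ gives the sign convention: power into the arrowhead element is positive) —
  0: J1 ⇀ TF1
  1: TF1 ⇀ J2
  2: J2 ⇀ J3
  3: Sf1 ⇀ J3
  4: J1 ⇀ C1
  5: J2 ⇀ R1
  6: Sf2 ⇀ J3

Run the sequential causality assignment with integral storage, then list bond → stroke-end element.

b0 |TF1
b1 |J2
b2 |J3
b3 |Sf1
b4 |J1
b5 |J2
b6 |Sf2

#3 stroke at Sf1  (Sf1 fixes flow; stroke at Sf1)
#6 stroke at Sf2  (Sf2: flow source, stroke at near end)
#2 stroke at J3  (J3: last free bond brings effort in)
#1 stroke at J2  (J2 flow already set via bond 2)
#5 stroke at J2  (J2: bond 2 brought flow, rest push out)
#0 stroke at TF1  (TF1: transformer flips bond 1)
#4 stroke at J1  (only one effort-in slot at J1)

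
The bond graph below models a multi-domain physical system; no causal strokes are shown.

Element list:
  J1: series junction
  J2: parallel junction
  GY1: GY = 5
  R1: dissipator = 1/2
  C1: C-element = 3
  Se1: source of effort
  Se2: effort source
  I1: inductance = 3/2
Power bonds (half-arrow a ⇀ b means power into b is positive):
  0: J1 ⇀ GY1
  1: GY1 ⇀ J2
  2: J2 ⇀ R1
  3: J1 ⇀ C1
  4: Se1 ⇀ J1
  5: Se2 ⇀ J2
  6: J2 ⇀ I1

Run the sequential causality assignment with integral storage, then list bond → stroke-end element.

#4 →J1  (Se1 fixes effort; stroke away)
#5 →J2  (Se2 (Se) sets effort on bond)
#1 →GY1  (J2 effort already set via bond 5)
#2 →R1  (common-e at J2 fixed by 5)
#6 →I1  (J2 effort already set via bond 5)
#0 →GY1  (GY GY1: same side as bond 1)
#3 →J1  (J1 flow already set via bond 0)

b0 |GY1
b1 |GY1
b2 |R1
b3 |J1
b4 |J1
b5 |J2
b6 |I1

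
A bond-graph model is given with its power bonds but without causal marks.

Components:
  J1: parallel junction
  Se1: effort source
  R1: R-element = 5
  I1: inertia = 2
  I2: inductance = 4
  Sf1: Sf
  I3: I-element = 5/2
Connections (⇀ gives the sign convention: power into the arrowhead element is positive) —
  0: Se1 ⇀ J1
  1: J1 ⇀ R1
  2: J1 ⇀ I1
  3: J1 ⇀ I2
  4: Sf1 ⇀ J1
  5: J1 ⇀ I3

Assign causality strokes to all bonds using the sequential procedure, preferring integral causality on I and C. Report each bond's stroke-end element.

b0 |J1
b1 |R1
b2 |I1
b3 |I2
b4 |Sf1
b5 |I3

bond 0 stroke at J1  (Se1: effort source, stroke at far end)
bond 4 stroke at Sf1  (Sf1 (Sf) sets flow on bond)
bond 1 stroke at R1  (J1: bond 0 brought effort, rest push out)
bond 2 stroke at I1  (J1 effort already set via bond 0)
bond 3 stroke at I2  (0-jn J1 has e-setter on 0)
bond 5 stroke at I3  (common-e at J1 fixed by 0)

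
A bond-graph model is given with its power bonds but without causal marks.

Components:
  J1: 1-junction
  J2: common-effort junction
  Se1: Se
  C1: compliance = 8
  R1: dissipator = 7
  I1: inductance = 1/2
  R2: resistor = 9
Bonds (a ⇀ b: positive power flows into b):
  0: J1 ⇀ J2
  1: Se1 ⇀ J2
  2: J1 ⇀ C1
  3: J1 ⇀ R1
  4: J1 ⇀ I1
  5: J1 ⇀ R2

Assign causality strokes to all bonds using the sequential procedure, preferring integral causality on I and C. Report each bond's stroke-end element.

β0 →J1
β1 →J2
β2 →J1
β3 →J1
β4 →I1
β5 →J1

b1 stroke→J2  (Se1 fixes effort; stroke away)
b0 stroke→J1  (J2: bond 1 brought effort, rest push out)
b2 stroke→J1  (C1: C, integral causality)
b4 stroke→I1  (prefer integral on I1)
b3 stroke→J1  (1-jn J1 has f-setter on 4)
b5 stroke→J1  (J1 flow already set via bond 4)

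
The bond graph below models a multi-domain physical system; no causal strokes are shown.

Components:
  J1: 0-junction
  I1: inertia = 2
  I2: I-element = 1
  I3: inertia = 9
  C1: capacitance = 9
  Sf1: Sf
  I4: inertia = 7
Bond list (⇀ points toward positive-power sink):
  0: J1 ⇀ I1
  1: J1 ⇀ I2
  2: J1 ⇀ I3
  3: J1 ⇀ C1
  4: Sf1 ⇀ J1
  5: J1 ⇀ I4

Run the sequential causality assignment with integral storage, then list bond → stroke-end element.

β0 |I1
β1 |I2
β2 |I3
β3 |J1
β4 |Sf1
β5 |I4

#4 |Sf1  (Sf1 fixes flow; stroke at Sf1)
#0 |I1  (I1 outputs flow p/I1)
#1 |I2  (I2: I, integral causality)
#2 |I3  (prefer integral on I3)
#3 |J1  (C1 outputs effort q/C1)
#5 |I4  (J1 effort already set via bond 3)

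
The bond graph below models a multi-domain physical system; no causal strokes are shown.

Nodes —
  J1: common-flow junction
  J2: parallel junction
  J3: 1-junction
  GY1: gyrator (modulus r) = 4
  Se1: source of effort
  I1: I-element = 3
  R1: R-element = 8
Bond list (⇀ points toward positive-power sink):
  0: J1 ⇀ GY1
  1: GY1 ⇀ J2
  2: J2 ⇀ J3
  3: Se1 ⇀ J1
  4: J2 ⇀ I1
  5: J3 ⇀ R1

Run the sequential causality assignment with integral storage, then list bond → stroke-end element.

bond 0 stroke at GY1
bond 1 stroke at GY1
bond 2 stroke at J2
bond 3 stroke at J1
bond 4 stroke at I1
bond 5 stroke at J3

bond 3 |J1  (Se1 (Se) sets effort on bond)
bond 0 |GY1  (J1: last free bond brings flow in)
bond 1 |GY1  (GY1: gyrator matches bond 0)
bond 4 |I1  (prefer integral on I1)
bond 2 |J2  (J2: last free bond brings effort in)
bond 5 |J3  (1-jn J3 has f-setter on 2)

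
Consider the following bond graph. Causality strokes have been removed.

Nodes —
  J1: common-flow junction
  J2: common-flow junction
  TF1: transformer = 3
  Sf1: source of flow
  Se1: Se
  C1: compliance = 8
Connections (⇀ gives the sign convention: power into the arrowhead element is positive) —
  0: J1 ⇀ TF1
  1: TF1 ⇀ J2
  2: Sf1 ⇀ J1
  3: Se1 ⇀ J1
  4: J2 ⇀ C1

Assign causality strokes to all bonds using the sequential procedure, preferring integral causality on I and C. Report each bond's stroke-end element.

β2 →Sf1  (source Sf1 imposes f)
β3 →J1  (Se1 (Se) sets effort on bond)
β0 →J1  (common-f at J1 fixed by 2)
β1 →TF1  (through TF1, causality passes straight; one stroke at TF1)
β4 →J2  (J2 flow already set via bond 1)

b0 |J1
b1 |TF1
b2 |Sf1
b3 |J1
b4 |J2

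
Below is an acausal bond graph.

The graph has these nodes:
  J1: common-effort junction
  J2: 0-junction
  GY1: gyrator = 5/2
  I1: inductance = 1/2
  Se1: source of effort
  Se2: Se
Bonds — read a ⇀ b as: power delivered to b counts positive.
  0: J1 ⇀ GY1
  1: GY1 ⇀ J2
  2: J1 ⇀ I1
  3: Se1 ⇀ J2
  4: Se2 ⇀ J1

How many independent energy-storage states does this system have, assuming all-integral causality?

β3 stroke→J2  (Se1 fixes effort; stroke away)
β4 stroke→J1  (Se2 fixes effort; stroke away)
β0 stroke→GY1  (0-jn J1 has e-setter on 4)
β2 stroke→I1  (J1 effort already set via bond 4)
β1 stroke→GY1  (common-e at J2 fixed by 3)

1  (I1 all integral)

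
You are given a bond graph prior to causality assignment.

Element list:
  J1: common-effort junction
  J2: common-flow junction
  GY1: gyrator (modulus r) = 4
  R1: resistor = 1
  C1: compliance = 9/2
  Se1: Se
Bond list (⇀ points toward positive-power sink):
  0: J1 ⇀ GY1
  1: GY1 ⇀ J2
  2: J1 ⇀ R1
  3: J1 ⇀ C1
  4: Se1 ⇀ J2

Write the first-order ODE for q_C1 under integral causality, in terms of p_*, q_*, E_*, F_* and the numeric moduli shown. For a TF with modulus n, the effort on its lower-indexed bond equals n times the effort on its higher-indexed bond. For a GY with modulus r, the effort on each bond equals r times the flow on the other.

dq_C1/dt = E_Se1/4 - 2*q_C1/9

b4 stroke→J2  (source Se1 imposes e)
b1 stroke→GY1  (closing 1-jn rule on J2)
b0 stroke→GY1  (GY1 both-in/both-out from 1)
b3 stroke→J1  (C1: C, integral causality)
b2 stroke→R1  (common-e at J1 fixed by 3)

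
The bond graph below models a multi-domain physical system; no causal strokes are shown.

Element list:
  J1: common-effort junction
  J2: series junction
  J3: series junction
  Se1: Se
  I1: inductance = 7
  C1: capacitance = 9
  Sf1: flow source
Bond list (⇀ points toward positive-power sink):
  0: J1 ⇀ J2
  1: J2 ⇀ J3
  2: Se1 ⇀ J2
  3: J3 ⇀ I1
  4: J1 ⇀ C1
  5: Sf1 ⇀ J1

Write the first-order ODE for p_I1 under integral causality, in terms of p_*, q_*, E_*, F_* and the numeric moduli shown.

dp_I1/dt = E_Se1 + q_C1/9

b2 stroke at J2  (Se1: effort source, stroke at far end)
b5 stroke at Sf1  (Sf1 (Sf) sets flow on bond)
b3 stroke at I1  (I1 integral (f out))
b1 stroke at J3  (J3: bond 3 brought flow, rest push out)
b0 stroke at J2  (common-f at J2 fixed by 1)
b4 stroke at J1  (J1 needs exactly one e-in)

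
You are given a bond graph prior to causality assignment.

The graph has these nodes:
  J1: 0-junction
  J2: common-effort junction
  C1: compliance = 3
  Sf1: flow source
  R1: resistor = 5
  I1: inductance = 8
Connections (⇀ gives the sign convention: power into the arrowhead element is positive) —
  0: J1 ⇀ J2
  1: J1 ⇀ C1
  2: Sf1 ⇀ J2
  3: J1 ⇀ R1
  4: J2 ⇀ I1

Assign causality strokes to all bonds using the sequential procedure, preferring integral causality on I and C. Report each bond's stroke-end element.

β2 |Sf1  (Sf1: flow source, stroke at near end)
β1 |J1  (C1: C, integral causality)
β0 |J2  (J1: bond 1 brought effort, rest push out)
β3 |R1  (common-e at J1 fixed by 1)
β4 |I1  (J2 effort already set via bond 0)

#0 |J2
#1 |J1
#2 |Sf1
#3 |R1
#4 |I1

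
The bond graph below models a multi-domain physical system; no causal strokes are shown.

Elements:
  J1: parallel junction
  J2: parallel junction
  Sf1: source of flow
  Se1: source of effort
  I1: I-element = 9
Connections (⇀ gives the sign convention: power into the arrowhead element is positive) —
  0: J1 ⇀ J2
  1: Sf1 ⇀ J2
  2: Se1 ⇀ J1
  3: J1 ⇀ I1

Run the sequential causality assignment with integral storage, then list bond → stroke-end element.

β0 →J2
β1 →Sf1
β2 →J1
β3 →I1

#1 stroke at Sf1  (source Sf1 imposes f)
#2 stroke at J1  (Se1: effort source, stroke at far end)
#0 stroke at J2  (J1: bond 2 brought effort, rest push out)
#3 stroke at I1  (common-e at J1 fixed by 2)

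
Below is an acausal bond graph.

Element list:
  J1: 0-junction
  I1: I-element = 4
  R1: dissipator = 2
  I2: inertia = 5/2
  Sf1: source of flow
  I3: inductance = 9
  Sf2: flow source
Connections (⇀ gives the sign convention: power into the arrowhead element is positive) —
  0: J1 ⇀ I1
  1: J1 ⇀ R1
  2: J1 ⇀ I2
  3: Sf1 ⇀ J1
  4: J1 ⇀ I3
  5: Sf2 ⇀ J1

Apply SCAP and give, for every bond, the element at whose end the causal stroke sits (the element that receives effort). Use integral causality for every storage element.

#3 stroke→Sf1  (Sf1 fixes flow; stroke at Sf1)
#5 stroke→Sf2  (source Sf2 imposes f)
#0 stroke→I1  (I1 outputs flow p/I1)
#2 stroke→I2  (I2: I, integral causality)
#4 stroke→I3  (prefer integral on I3)
#1 stroke→J1  (J1 needs exactly one e-in)

bond 0 stroke at I1
bond 1 stroke at J1
bond 2 stroke at I2
bond 3 stroke at Sf1
bond 4 stroke at I3
bond 5 stroke at Sf2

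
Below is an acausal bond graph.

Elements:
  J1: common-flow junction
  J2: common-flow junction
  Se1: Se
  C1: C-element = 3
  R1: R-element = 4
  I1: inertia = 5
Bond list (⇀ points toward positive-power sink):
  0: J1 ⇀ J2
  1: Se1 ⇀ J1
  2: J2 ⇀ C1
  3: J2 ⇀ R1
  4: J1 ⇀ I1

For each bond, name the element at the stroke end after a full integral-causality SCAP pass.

bond 1 stroke at J1  (source Se1 imposes e)
bond 2 stroke at J2  (C1 outputs effort q/C1)
bond 4 stroke at I1  (I1 integral (f out))
bond 0 stroke at J1  (J1: bond 4 brought flow, rest push out)
bond 3 stroke at J2  (1-jn J2 has f-setter on 0)

bond 0 |J1
bond 1 |J1
bond 2 |J2
bond 3 |J2
bond 4 |I1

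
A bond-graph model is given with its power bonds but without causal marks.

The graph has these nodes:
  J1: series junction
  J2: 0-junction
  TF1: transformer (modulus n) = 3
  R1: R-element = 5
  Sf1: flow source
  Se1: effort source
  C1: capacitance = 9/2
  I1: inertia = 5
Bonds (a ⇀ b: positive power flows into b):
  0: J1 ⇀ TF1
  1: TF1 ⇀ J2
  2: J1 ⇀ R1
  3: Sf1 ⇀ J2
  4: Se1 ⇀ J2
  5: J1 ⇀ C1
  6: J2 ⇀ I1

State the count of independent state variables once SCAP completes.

2  (C1, I1 all integral)

β3 stroke→Sf1  (Sf1: flow source, stroke at near end)
β4 stroke→J2  (Se1 fixes effort; stroke away)
β1 stroke→TF1  (J2 effort already set via bond 4)
β6 stroke→I1  (J2: bond 4 brought effort, rest push out)
β0 stroke→J1  (TF1: transformer flips bond 1)
β5 stroke→J1  (C1 outputs effort q/C1)
β2 stroke→R1  (closing 1-jn rule on J1)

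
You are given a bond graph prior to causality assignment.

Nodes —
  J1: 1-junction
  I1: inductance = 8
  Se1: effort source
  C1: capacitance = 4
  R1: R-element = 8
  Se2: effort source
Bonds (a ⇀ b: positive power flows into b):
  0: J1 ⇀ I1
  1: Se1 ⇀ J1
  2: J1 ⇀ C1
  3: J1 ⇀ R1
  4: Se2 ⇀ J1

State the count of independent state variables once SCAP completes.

2  (C1, I1 all integral)

β1 →J1  (Se1 fixes effort; stroke away)
β4 →J1  (source Se2 imposes e)
β0 →I1  (I1 outputs flow p/I1)
β2 →J1  (J1: bond 0 brought flow, rest push out)
β3 →J1  (common-f at J1 fixed by 0)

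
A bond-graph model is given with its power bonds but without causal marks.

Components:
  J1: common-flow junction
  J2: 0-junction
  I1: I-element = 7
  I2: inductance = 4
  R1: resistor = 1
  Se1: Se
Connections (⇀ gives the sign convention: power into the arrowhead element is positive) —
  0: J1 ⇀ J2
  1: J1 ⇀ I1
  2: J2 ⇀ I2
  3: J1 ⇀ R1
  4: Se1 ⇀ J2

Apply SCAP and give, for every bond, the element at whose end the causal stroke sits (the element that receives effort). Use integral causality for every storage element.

b0 stroke→J1
b1 stroke→I1
b2 stroke→I2
b3 stroke→J1
b4 stroke→J2

#4 stroke at J2  (Se1 fixes effort; stroke away)
#0 stroke at J1  (common-e at J2 fixed by 4)
#2 stroke at I2  (0-jn J2 has e-setter on 4)
#1 stroke at I1  (I1 integral (f out))
#3 stroke at J1  (J1: bond 1 brought flow, rest push out)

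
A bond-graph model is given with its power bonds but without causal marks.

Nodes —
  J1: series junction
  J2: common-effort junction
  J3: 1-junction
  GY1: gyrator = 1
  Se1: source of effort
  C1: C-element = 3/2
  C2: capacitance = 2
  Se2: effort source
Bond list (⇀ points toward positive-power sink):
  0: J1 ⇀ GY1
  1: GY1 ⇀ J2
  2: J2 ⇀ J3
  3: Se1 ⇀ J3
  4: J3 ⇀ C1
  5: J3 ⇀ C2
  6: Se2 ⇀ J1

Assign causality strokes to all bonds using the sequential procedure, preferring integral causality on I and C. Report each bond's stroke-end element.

bond 3 →J3  (Se1 fixes effort; stroke away)
bond 6 →J1  (Se2 fixes effort; stroke away)
bond 0 →GY1  (only one flow-in slot at J1)
bond 1 →GY1  (GY1 both-in/both-out from 0)
bond 2 →J2  (J2: last free bond brings effort in)
bond 4 →J3  (common-f at J3 fixed by 2)
bond 5 →J3  (J3: bond 2 brought flow, rest push out)

β0 stroke at GY1
β1 stroke at GY1
β2 stroke at J2
β3 stroke at J3
β4 stroke at J3
β5 stroke at J3
β6 stroke at J1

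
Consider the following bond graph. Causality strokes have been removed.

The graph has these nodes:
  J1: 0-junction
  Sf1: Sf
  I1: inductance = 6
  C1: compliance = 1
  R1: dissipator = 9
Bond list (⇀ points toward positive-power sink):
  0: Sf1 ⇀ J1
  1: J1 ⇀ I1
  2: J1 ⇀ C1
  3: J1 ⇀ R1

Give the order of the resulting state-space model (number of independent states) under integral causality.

bond 0 stroke at Sf1  (Sf1 (Sf) sets flow on bond)
bond 1 stroke at I1  (I1 outputs flow p/I1)
bond 2 stroke at J1  (C1: C, integral causality)
bond 3 stroke at R1  (J1: bond 2 brought effort, rest push out)

2  (C1, I1 all integral)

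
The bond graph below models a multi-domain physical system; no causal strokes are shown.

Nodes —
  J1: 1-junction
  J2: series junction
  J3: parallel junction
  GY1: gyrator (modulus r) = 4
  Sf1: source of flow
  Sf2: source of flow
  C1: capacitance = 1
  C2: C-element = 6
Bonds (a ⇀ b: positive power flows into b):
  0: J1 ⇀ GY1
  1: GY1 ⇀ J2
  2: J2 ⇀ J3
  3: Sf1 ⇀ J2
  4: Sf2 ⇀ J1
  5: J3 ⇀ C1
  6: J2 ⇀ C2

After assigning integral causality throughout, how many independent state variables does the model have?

bond 3 stroke at Sf1  (Sf1 fixes flow; stroke at Sf1)
bond 4 stroke at Sf2  (Sf2: flow source, stroke at near end)
bond 0 stroke at J1  (J1 flow already set via bond 4)
bond 1 stroke at J2  (common-f at J2 fixed by 3)
bond 2 stroke at J2  (1-jn J2 has f-setter on 3)
bond 6 stroke at J2  (1-jn J2 has f-setter on 3)
bond 5 stroke at J3  (J3: last free bond brings effort in)

2  (C1, C2 all integral)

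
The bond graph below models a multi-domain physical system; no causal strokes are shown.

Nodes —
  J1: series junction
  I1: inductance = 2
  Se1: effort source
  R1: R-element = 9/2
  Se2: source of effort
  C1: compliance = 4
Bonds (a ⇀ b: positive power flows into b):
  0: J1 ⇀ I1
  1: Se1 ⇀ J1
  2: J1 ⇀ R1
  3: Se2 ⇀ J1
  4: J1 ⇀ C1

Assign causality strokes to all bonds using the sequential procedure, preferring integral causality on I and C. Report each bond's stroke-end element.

β0 |I1
β1 |J1
β2 |J1
β3 |J1
β4 |J1

bond 1 stroke→J1  (Se1 (Se) sets effort on bond)
bond 3 stroke→J1  (Se2: effort source, stroke at far end)
bond 0 stroke→I1  (prefer integral on I1)
bond 2 stroke→J1  (J1: bond 0 brought flow, rest push out)
bond 4 stroke→J1  (J1 flow already set via bond 0)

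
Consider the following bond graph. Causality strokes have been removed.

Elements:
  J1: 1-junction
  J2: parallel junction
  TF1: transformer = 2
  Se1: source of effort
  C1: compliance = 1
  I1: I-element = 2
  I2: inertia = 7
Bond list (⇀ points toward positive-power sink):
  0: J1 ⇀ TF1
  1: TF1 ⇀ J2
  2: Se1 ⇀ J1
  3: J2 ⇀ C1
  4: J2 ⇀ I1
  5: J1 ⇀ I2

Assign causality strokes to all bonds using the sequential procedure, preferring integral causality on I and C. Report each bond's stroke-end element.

bond 2 →J1  (Se1 fixes effort; stroke away)
bond 3 →J2  (prefer integral on C1)
bond 1 →TF1  (0-jn J2 has e-setter on 3)
bond 4 →I1  (common-e at J2 fixed by 3)
bond 0 →J1  (TF1 one-in-one-out from 1)
bond 5 →I2  (closing 1-jn rule on J1)

#0 stroke→J1
#1 stroke→TF1
#2 stroke→J1
#3 stroke→J2
#4 stroke→I1
#5 stroke→I2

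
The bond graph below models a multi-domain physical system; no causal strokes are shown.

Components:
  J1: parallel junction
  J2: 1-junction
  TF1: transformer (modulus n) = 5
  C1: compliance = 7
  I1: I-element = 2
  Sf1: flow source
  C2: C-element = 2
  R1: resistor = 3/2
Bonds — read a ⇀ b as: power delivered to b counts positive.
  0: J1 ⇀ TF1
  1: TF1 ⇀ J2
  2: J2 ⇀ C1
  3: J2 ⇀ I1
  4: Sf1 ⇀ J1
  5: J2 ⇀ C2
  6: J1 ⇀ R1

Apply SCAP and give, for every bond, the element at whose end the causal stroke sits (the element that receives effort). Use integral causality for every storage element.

b0 →TF1
b1 →J2
b2 →J2
b3 →I1
b4 →Sf1
b5 →J2
b6 →J1

#4 →Sf1  (Sf1: flow source, stroke at near end)
#2 →J2  (C1 integral (e out))
#3 →I1  (prefer integral on I1)
#1 →J2  (J2: bond 3 brought flow, rest push out)
#5 →J2  (J2 flow already set via bond 3)
#0 →TF1  (TF1 one-in-one-out from 1)
#6 →J1  (closing 0-jn rule on J1)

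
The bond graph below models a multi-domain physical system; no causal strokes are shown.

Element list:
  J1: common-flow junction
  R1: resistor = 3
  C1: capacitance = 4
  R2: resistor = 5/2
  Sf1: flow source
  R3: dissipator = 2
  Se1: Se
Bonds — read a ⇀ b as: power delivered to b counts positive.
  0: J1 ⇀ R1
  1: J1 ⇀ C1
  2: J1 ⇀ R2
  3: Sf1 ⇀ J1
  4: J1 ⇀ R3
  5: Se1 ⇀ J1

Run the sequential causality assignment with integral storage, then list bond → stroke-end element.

b3 stroke→Sf1  (Sf1: flow source, stroke at near end)
b5 stroke→J1  (source Se1 imposes e)
b0 stroke→J1  (common-f at J1 fixed by 3)
b1 stroke→J1  (J1 flow already set via bond 3)
b2 stroke→J1  (J1: bond 3 brought flow, rest push out)
b4 stroke→J1  (J1 flow already set via bond 3)

#0 →J1
#1 →J1
#2 →J1
#3 →Sf1
#4 →J1
#5 →J1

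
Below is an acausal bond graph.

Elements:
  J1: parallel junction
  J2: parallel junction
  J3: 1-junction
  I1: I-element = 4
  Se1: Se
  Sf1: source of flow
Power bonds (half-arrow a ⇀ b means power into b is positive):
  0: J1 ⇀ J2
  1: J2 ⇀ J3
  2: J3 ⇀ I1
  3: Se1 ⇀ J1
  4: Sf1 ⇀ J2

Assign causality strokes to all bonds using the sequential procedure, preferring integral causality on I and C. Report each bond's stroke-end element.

bond 0 →J2
bond 1 →J3
bond 2 →I1
bond 3 →J1
bond 4 →Sf1

β3 stroke→J1  (Se1 fixes effort; stroke away)
β4 stroke→Sf1  (Sf1: flow source, stroke at near end)
β0 stroke→J2  (J1: bond 3 brought effort, rest push out)
β1 stroke→J3  (J2: bond 0 brought effort, rest push out)
β2 stroke→I1  (closing 1-jn rule on J3)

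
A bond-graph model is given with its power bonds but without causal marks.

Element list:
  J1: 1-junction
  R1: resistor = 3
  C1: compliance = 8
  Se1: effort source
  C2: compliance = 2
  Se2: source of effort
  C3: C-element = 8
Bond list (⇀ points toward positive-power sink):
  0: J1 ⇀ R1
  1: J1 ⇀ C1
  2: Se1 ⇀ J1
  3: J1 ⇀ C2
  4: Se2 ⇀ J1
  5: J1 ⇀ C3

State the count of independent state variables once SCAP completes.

b2 →J1  (Se1: effort source, stroke at far end)
b4 →J1  (source Se2 imposes e)
b1 →J1  (C1: C, integral causality)
b3 →J1  (C2 integral (e out))
b5 →J1  (prefer integral on C3)
b0 →R1  (closing 1-jn rule on J1)

3  (C1, C2, C3 all integral)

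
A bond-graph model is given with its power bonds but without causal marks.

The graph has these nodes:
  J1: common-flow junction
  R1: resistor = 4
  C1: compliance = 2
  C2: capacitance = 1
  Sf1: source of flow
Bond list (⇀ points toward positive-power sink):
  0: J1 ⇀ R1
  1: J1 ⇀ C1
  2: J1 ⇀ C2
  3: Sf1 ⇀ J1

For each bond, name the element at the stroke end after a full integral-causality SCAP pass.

β0 |J1
β1 |J1
β2 |J1
β3 |Sf1

b3 stroke→Sf1  (Sf1: flow source, stroke at near end)
b0 stroke→J1  (1-jn J1 has f-setter on 3)
b1 stroke→J1  (common-f at J1 fixed by 3)
b2 stroke→J1  (J1: bond 3 brought flow, rest push out)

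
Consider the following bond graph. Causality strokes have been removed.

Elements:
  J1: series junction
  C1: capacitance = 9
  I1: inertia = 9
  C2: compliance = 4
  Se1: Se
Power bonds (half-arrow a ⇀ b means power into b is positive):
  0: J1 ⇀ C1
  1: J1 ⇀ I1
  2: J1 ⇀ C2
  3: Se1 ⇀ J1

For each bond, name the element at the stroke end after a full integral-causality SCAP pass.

b0 →J1
b1 →I1
b2 →J1
b3 →J1

β3 →J1  (Se1: effort source, stroke at far end)
β0 →J1  (C1: C, integral causality)
β1 →I1  (I1: I, integral causality)
β2 →J1  (J1 flow already set via bond 1)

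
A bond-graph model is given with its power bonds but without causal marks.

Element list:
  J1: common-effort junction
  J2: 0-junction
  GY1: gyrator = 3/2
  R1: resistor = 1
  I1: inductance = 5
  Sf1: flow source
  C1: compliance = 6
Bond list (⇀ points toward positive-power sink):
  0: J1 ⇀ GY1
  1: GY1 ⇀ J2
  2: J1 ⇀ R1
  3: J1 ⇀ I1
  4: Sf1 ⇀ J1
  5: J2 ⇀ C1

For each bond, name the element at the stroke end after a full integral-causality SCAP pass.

b0 →GY1
b1 →GY1
b2 →J1
b3 →I1
b4 →Sf1
b5 →J2

b4 stroke→Sf1  (source Sf1 imposes f)
b3 stroke→I1  (I1 outputs flow p/I1)
b5 stroke→J2  (C1 outputs effort q/C1)
b1 stroke→GY1  (J2: bond 5 brought effort, rest push out)
b0 stroke→GY1  (GY1: gyrator matches bond 1)
b2 stroke→J1  (J1 needs exactly one e-in)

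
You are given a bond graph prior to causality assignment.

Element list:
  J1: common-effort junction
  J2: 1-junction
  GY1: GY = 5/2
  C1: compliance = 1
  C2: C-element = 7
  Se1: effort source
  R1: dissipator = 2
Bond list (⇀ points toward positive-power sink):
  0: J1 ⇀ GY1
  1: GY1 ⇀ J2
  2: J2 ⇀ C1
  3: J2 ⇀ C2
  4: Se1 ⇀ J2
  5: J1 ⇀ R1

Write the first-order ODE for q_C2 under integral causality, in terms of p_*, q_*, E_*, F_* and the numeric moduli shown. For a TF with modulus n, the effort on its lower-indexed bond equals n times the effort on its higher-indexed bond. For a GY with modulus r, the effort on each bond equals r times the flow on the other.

#4 →J2  (Se1 (Se) sets effort on bond)
#2 →J2  (prefer integral on C1)
#3 →J2  (C2 integral (e out))
#1 →GY1  (only one flow-in slot at J2)
#0 →GY1  (GY1 both-in/both-out from 1)
#5 →J1  (J1: last free bond brings effort in)

dq_C2/dt = 8*E_Se1/25 - 8*q_C1/25 - 8*q_C2/175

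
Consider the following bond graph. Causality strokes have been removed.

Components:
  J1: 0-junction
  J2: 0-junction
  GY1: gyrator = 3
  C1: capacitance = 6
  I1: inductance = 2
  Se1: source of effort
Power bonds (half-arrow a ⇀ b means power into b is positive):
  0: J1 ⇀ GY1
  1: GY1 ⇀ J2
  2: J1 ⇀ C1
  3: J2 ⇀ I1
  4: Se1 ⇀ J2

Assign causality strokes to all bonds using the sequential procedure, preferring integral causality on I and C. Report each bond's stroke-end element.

bond 4 →J2  (Se1: effort source, stroke at far end)
bond 1 →GY1  (0-jn J2 has e-setter on 4)
bond 3 →I1  (J2 effort already set via bond 4)
bond 0 →GY1  (GY1: gyrator matches bond 1)
bond 2 →J1  (J1 needs exactly one e-in)

#0 →GY1
#1 →GY1
#2 →J1
#3 →I1
#4 →J2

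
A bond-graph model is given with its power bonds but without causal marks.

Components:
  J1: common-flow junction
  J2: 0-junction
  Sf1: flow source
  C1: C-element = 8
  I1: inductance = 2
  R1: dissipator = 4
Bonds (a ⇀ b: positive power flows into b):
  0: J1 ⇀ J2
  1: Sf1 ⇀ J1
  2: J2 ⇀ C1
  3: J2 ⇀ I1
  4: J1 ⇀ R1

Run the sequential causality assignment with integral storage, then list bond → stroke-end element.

#1 →Sf1  (Sf1 (Sf) sets flow on bond)
#0 →J1  (J1 flow already set via bond 1)
#4 →J1  (J1: bond 1 brought flow, rest push out)
#2 →J2  (prefer integral on C1)
#3 →I1  (common-e at J2 fixed by 2)

bond 0 |J1
bond 1 |Sf1
bond 2 |J2
bond 3 |I1
bond 4 |J1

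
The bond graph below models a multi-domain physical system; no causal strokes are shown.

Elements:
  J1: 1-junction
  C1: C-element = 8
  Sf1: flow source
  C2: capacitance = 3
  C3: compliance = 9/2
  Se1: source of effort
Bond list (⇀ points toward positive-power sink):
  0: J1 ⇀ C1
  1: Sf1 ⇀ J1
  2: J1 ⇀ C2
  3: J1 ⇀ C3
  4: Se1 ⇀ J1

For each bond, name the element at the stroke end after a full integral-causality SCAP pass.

#0 →J1
#1 →Sf1
#2 →J1
#3 →J1
#4 →J1

β1 |Sf1  (Sf1 (Sf) sets flow on bond)
β4 |J1  (Se1 (Se) sets effort on bond)
β0 |J1  (common-f at J1 fixed by 1)
β2 |J1  (common-f at J1 fixed by 1)
β3 |J1  (J1: bond 1 brought flow, rest push out)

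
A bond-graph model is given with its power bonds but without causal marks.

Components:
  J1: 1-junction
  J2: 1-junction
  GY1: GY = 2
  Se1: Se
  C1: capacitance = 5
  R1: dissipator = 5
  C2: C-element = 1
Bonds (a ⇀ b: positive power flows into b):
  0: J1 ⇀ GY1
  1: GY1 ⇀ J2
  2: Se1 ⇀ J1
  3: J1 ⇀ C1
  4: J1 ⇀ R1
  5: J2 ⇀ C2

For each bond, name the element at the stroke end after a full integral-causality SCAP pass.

#2 stroke→J1  (Se1 fixes effort; stroke away)
#3 stroke→J1  (C1 integral (e out))
#5 stroke→J2  (C2 integral (e out))
#1 stroke→GY1  (J2: last free bond brings flow in)
#0 stroke→GY1  (through GY1, causality inverts; strokes same side of GY1)
#4 stroke→J1  (common-f at J1 fixed by 0)

#0 stroke→GY1
#1 stroke→GY1
#2 stroke→J1
#3 stroke→J1
#4 stroke→J1
#5 stroke→J2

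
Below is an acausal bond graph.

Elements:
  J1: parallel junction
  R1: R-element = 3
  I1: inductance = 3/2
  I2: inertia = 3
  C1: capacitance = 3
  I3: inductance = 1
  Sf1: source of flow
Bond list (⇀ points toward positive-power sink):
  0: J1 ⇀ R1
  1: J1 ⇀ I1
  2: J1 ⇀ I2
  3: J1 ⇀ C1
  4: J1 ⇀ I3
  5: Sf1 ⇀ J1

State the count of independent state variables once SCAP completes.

bond 5 stroke at Sf1  (Sf1 fixes flow; stroke at Sf1)
bond 1 stroke at I1  (I1: I, integral causality)
bond 2 stroke at I2  (I2 outputs flow p/I2)
bond 3 stroke at J1  (C1: C, integral causality)
bond 0 stroke at R1  (0-jn J1 has e-setter on 3)
bond 4 stroke at I3  (0-jn J1 has e-setter on 3)

4  (C1, I1, I2, I3 all integral)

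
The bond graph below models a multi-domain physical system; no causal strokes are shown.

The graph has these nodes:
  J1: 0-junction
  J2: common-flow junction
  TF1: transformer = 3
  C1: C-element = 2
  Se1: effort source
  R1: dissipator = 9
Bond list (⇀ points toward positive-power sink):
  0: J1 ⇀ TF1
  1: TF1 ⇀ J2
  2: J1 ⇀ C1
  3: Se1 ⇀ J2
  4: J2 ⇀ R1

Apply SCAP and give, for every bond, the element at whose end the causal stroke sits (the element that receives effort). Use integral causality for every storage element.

#0 stroke at TF1
#1 stroke at J2
#2 stroke at J1
#3 stroke at J2
#4 stroke at R1

β3 stroke at J2  (Se1: effort source, stroke at far end)
β2 stroke at J1  (C1: C, integral causality)
β0 stroke at TF1  (J1 effort already set via bond 2)
β1 stroke at J2  (TF1: transformer flips bond 0)
β4 stroke at R1  (only one flow-in slot at J2)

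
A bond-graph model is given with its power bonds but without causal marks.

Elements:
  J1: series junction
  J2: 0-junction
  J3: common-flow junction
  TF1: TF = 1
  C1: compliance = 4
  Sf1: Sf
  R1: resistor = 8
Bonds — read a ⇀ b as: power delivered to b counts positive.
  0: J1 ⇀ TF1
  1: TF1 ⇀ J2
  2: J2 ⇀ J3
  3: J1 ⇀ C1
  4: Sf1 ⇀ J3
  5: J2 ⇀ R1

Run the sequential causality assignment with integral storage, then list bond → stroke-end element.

b0 stroke at TF1
b1 stroke at J2
b2 stroke at J3
b3 stroke at J1
b4 stroke at Sf1
b5 stroke at R1

#4 stroke→Sf1  (source Sf1 imposes f)
#2 stroke→J3  (J3: bond 4 brought flow, rest push out)
#3 stroke→J1  (C1 outputs effort q/C1)
#0 stroke→TF1  (only one flow-in slot at J1)
#1 stroke→J2  (TF1: transformer flips bond 0)
#5 stroke→R1  (J2 effort already set via bond 1)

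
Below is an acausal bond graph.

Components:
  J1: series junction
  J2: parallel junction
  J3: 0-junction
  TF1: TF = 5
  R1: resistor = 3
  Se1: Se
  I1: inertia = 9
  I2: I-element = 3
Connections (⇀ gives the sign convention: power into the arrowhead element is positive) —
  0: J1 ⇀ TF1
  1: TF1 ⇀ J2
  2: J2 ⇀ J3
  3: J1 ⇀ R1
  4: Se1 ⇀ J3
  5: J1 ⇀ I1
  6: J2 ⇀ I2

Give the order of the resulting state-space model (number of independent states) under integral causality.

β4 →J3  (Se1: effort source, stroke at far end)
β2 →J2  (J3 effort already set via bond 4)
β1 →TF1  (J2: bond 2 brought effort, rest push out)
β6 →I2  (J2: bond 2 brought effort, rest push out)
β0 →J1  (through TF1, causality passes straight; one stroke at TF1)
β5 →I1  (I1: I, integral causality)
β3 →J1  (J1: bond 5 brought flow, rest push out)

2  (I1, I2 all integral)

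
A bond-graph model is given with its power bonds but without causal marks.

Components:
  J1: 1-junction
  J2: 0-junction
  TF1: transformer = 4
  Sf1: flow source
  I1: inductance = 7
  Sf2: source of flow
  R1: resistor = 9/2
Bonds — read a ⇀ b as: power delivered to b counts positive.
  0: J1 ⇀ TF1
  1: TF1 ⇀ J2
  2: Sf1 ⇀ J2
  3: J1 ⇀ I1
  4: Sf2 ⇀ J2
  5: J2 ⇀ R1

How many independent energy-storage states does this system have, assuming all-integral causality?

1  (I1 all integral)

β2 →Sf1  (Sf1: flow source, stroke at near end)
β4 →Sf2  (source Sf2 imposes f)
β3 →I1  (I1: I, integral causality)
β0 →J1  (J1: bond 3 brought flow, rest push out)
β1 →TF1  (TF1: transformer flips bond 0)
β5 →J2  (J2: last free bond brings effort in)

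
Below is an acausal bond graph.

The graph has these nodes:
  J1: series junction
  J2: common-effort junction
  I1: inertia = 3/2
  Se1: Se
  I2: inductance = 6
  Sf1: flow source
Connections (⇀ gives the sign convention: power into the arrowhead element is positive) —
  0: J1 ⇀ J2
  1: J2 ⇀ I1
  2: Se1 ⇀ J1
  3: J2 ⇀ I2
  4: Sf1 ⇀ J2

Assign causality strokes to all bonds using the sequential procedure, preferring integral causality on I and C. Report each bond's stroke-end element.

β0 stroke→J2
β1 stroke→I1
β2 stroke→J1
β3 stroke→I2
β4 stroke→Sf1

β2 →J1  (Se1 fixes effort; stroke away)
β4 →Sf1  (Sf1 (Sf) sets flow on bond)
β0 →J2  (closing 1-jn rule on J1)
β1 →I1  (J2: bond 0 brought effort, rest push out)
β3 →I2  (J2 effort already set via bond 0)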